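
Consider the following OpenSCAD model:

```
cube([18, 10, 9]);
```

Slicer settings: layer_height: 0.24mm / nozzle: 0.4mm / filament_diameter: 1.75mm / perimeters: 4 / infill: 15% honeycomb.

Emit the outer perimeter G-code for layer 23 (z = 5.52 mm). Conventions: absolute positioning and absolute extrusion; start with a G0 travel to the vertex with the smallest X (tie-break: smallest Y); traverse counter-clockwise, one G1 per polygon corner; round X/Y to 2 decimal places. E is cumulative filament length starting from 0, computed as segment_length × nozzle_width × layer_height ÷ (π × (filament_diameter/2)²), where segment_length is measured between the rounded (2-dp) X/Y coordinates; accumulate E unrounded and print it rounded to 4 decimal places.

At z = 5.52 mm: the 18×10 cube contributes its full rectangle. The outline is a single polygon with 4 vertices. Extrusion per mm of travel: 0.4 × 0.24 / (π × 0.875²) = 0.039912. Accumulating E over each segment gives final E = 2.2351.

G0 X0.00 Y0.00 Z5.52
G1 X18.00 Y0.00 E0.7184
G1 X18.00 Y10.00 E1.1175
G1 X0.00 Y10.00 E1.8360
G1 X0.00 Y0.00 E2.2351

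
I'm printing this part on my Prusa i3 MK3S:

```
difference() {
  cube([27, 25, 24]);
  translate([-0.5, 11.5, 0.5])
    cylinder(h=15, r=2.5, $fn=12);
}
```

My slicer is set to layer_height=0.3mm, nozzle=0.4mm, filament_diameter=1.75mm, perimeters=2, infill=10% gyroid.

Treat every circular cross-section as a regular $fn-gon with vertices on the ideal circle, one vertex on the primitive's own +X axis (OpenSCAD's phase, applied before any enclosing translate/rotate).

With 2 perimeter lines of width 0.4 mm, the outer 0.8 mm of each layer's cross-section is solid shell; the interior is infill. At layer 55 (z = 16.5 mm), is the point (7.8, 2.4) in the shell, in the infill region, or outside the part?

infill

At z = 16.5 mm: the 27×25 cube contributes its full rectangle; the cylinder at (-0.5, 11.5) does not reach this height (z outside [0.5, 15.5]); Subtracting the remaining from the first: none of the subtracted shapes is present at this height, so the 27×25 cube is unchanged — 1 connected region. Overall, the cross-section is a single solid region. The nearest boundary edge runs (0.00, 0.00)→(27.00, 0.00); distance from the point to it = 2.40 mm. The point is inside the cross-section and 2.40 mm from the nearest boundary — more than the 0.8 mm shell width (2 × 0.4), so it's in the infill interior.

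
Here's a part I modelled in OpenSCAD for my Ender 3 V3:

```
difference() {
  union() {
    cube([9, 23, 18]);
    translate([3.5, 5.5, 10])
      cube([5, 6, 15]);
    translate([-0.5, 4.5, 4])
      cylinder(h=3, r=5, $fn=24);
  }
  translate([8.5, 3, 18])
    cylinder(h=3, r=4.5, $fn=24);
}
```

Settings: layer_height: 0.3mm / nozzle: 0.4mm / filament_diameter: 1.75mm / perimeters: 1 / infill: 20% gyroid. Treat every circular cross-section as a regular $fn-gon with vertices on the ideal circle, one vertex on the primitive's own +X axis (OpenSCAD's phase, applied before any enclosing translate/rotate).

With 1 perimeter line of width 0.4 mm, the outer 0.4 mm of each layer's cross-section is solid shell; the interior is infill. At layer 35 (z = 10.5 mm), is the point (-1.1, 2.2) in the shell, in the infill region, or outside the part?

At z = 10.5 mm: the cube is present — its section is the full 9×23 rectangle; the 5×6 cube at (3.5, 5.5) contributes its full rectangle; the cylinder at (-0.5, 4.5) is absent (z outside [4, 7]); Merging all regions: the 5×6 cube at (3.5, 5.5) lies entirely inside the 9×23 cube, so the union is just the 9×23 cube — 1 connected region; the cylinder at (8.5, 3) is not intersected at this z (z outside [18, 21]); After the difference (first − rest): none of the subtracted shapes is present at this height, so that combined region is unchanged — 1 connected region. Overall, the cross-section is a single solid region. The nearest boundary edge runs (0.00, 0.00)→(0.00, 23.00); distance from the point to it = 1.10 mm. The point is not inside any of the regions above, so it lies outside the cross-section (1.10 mm from the nearest boundary).

outside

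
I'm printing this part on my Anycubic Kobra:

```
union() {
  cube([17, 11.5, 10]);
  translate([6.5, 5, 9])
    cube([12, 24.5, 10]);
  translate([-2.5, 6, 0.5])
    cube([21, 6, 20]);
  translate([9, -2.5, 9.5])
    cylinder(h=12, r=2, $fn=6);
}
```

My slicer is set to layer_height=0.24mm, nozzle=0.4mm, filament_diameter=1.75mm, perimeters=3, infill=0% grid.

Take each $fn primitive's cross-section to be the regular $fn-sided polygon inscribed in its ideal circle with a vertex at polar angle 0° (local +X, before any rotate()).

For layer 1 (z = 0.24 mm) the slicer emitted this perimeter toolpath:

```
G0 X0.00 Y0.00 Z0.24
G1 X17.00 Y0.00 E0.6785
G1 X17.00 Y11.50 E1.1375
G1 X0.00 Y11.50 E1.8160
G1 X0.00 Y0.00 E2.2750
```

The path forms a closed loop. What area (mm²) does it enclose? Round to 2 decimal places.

Apply the shoelace formula to the sequence of (X, Y) vertices; enclosed area = 195.50 mm².

195.50 mm²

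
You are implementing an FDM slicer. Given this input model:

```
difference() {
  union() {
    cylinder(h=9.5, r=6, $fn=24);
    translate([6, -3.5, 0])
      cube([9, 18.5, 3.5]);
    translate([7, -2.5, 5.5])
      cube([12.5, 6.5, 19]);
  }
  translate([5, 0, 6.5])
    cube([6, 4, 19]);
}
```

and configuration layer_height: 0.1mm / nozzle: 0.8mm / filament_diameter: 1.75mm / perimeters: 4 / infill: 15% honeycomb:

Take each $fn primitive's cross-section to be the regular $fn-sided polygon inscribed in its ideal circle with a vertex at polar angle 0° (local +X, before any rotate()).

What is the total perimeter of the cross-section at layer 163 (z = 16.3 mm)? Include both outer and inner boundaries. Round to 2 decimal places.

38.00 mm

At z = 16.3 mm: the cylinder does not reach this height (z outside [0, 9.5]); the cube at (6, -3.5) does not reach this height (z outside [0, 3.5]); the cube at (7, -2.5) (footprint 12.5×6.5) is included at this height (perimeter 38.00 mm); Taking the union: only the 12.5×6.5 cube at (7, -2.5) is present, so the union is just that shape — boundary = 38.00 mm; the cube at (5, 0) is present — its section is the full 6×4 rectangle (perimeter 20.00 mm); After the difference (first − rest): starting from that combined region, the 6×4 cube at (5, 0) partially overlaps it — only the 16.00 mm² overlap (of its 24.00 mm²) is removed, clipping the outline — boundary = 38.00 mm. Overall, the cross-section is a single solid region. Total boundary length (outer) = 38.00 mm.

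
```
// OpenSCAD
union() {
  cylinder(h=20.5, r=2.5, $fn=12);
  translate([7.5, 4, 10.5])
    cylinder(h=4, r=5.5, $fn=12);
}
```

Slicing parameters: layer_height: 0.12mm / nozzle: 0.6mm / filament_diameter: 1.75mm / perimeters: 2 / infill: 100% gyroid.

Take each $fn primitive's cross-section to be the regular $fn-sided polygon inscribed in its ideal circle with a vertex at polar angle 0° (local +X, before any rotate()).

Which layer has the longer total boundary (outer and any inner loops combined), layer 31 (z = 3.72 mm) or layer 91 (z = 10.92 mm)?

layer 91 (z = 10.92 mm)

Layer 31 (z = 3.72): the cylinder: section is a regular 12-gon, circumradius r=2.5 (perimeter = 2·12·2.500·sin(180°/12) = 15.53 mm); the cylinder at (7.5, 4) is not intersected at this z (z outside [10.5, 14.5]); Merging all regions: only the r=2.5 cylinder is present, so the union is just that shape — boundary = 15.53 mm. So its perimeter = 15.53 mm. Layer 91 (z = 10.92): the r=2.5 cylinder contributes a regular 12-gon of circumradius 2.5 (perimeter = 2·12·2.500·sin(180°/12) = 15.53 mm); the cylinder at (7.5, 4): section is a regular 12-gon, circumradius r=5.5 (perimeter = 2·12·5.500·sin(180°/12) = 34.16 mm); Combining (union): the 2 present regions are separate (no shared area or edge), so areas and boundary lengths simply add and each stays a separate island — boundary = 49.69 mm. So its perimeter = 49.69 mm. Layer 91 is larger (49.69 vs 15.53 mm).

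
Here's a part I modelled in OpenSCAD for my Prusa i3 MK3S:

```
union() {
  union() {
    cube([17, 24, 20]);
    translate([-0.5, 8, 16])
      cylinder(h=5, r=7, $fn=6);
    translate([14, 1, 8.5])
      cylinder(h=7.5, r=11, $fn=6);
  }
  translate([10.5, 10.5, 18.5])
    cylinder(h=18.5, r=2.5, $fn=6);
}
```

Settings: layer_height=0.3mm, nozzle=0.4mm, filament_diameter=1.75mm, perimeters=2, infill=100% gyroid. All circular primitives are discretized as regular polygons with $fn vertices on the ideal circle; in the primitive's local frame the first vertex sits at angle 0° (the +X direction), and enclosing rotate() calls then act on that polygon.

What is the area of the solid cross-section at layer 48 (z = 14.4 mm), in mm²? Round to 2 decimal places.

At z = 14.4 mm: the 17×24 cube contributes its full rectangle (area 408.00 mm²); the cylinder at (-0.5, 8) does not reach this height (z outside [16, 21]); the cylinder at (14, 1): section is a regular 6-gon, circumradius r=11 (area = (6/2)·11.000²·sin(360°/6) = 314.37 mm²); Taking the union: the regions partially overlap — summed areas 722.37 mm² minus the doubly-counted overlap 120.88 mm² gives 601.49 mm² — area = 601.49 mm²; the cylinder at (10.5, 10.5) is not intersected at this z (z outside [18.5, 37]); Taking the union: only the result so far is present, so the union is just that shape — area = 601.49 mm². Overall, the cross-section is a single solid region. Net area = 601.49 mm².

601.49 mm²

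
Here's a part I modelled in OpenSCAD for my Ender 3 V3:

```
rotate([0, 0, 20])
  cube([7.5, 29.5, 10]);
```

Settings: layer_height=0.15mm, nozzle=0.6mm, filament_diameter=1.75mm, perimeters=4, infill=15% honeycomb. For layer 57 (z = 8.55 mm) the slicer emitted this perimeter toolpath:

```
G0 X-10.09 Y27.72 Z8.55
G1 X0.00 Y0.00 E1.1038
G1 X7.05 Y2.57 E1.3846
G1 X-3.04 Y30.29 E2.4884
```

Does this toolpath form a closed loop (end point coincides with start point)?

no

Start point (G0): (-10.09, 27.72). End point (last G1): the path does not return to the start — open.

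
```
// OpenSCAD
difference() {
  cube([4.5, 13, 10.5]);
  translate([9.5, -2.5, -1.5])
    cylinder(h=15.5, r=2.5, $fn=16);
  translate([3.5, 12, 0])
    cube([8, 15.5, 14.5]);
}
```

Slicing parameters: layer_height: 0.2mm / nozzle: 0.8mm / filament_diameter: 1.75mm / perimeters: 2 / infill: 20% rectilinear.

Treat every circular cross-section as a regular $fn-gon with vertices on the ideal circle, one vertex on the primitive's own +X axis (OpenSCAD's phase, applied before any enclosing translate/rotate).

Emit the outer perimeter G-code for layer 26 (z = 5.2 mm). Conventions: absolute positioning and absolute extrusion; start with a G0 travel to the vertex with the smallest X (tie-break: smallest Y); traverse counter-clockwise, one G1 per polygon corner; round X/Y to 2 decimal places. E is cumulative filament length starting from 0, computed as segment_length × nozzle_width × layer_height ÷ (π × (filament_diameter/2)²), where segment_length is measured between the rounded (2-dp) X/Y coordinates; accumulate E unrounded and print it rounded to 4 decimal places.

G0 X0.00 Y0.00 Z5.20
G1 X4.50 Y0.00 E0.2993
G1 X4.50 Y12.00 E1.0976
G1 X3.50 Y12.00 E1.1641
G1 X3.50 Y13.00 E1.2306
G1 X0.00 Y13.00 E1.4634
G1 X0.00 Y0.00 E2.3282

At z = 5.2 mm: the cube (footprint 4.5×13) is included at this height; the cylinder at (9.5, -2.5): section is a regular 16-gon, circumradius r=2.5; the 8×15.5 cube at (3.5, 12) contributes its full rectangle; Taking the first minus the rest: starting from the 4.5×13 cube, the r=2.5 cylinder at (9.5, -2.5) misses the remaining region (no effect); the 8×15.5 cube at (3.5, 12) partially overlaps it — only the 1.00 mm² overlap (of its 124.00 mm²) is removed, clipping the outline — 1 connected region. The outline is a single polygon with 6 vertices. Extrusion per mm of travel: 0.8 × 0.2 / (π × 0.875²) = 0.066520. Accumulating E over each segment gives final E = 2.3282.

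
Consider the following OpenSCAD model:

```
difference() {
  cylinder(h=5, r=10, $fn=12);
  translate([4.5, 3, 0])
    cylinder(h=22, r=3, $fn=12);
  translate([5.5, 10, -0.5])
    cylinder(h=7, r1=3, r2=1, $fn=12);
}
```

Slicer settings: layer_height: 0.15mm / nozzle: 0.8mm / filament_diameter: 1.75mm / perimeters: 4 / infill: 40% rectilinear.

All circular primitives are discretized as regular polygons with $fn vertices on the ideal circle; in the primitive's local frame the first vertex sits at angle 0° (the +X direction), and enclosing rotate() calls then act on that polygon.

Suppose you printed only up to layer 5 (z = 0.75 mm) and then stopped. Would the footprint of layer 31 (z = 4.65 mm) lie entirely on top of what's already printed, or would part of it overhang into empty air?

part overhangs

Compare the two slices. At z = 0.75: the r=10 cylinder gives a regular 12-gon of circumradius 10 (constant along its height) (area = (12/2)·10.000²·sin(360°/12) = 300.00 mm²); the cylinder at (4.5, 3): section is a regular 12-gon, circumradius r=3 (area = (12/2)·3.000²·sin(360°/12) = 27.00 mm²); the cone at (5.5, 10) contributes a regular 12-gon of circumradius 2.643 (interpolated between r1=3 and r2=1 at t=0.179) (area = (12/2)·2.643²·sin(360°/12) = 20.95 mm²); Subtracting the remaining from the first: starting from the r=10 cylinder (300.00 mm²), the r=3 cylinder at (4.5, 3) lies wholly inside it (removes its full 27.00 mm² and its 18.63 mm outline becomes a hole wall); the cone at (5.5, 10) partially overlaps it — only the 2.53 mm² overlap (of its 20.95 mm²) is removed, clipping the outline — area = 270.47 mm². At z = 4.65: the r=10 cylinder contributes a regular 12-gon of circumradius 10 (area = (12/2)·10.000²·sin(360°/12) = 300.00 mm²); the r=3 cylinder at (4.5, 3) gives a regular 12-gon of circumradius 3 (constant along its height) (area = (12/2)·3.000²·sin(360°/12) = 27.00 mm²); the cone at (5.5, 10) contributes a regular 12-gon of circumradius 1.529 (interpolated between r1=3 and r2=1 at t=0.736) (area = (12/2)·1.529²·sin(360°/12) = 7.01 mm²); Taking the first minus the rest: starting from the r=10 cylinder (300.00 mm²), the r=3 cylinder at (4.5, 3) lies wholly inside it (removes its full 27.00 mm² and its 18.63 mm outline becomes a hole wall); the cone at (5.5, 10) partially overlaps it — only the 0.02 mm² overlap (of its 7.01 mm²) is removed, clipping the outline — area = 272.98 mm². Checking containment: at z = 4.65 the cross-section extends beyond the z = 0.75 cross-section by about 2.51 mm².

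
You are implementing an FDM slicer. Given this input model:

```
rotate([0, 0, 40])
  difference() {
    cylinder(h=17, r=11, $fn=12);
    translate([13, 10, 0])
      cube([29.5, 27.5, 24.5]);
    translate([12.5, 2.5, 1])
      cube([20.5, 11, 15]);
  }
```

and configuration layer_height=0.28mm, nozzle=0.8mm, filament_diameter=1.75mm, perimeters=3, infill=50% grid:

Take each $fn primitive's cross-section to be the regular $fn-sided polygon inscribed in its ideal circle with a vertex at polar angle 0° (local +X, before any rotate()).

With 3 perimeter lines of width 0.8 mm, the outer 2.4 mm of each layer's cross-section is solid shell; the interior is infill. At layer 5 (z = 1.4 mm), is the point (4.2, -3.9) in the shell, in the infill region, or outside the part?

infill

At z = 1.4 mm: the r=11 cylinder contributes a regular 12-gon of circumradius 11; the 29.5×27.5 cube at (13, 10) contributes its full rectangle; the 20.5×11 cube at (12.5, 2.5) contributes its full rectangle; Taking the first minus the rest: starting from the r=11 cylinder, the 29.5×27.5 cube at (13, 10) misses the remaining region (no effect); the 20.5×11 cube at (12.5, 2.5) misses the remaining region (no effect) — 1 connected region; (rotated 40° about Z; rotation is an isometry so areas/perimeters/island counts are preserved). Overall, the cross-section is a single solid region. Undo the 40° rotation: the query point maps to (0.711, -5.687) in the un-rotated model frame. The nearest boundary edge runs (5.50, -9.53)→(-0.00, -11.00); distance from the point to it = 4.95 mm. The point is inside the cross-section and 4.95 mm from the nearest boundary — more than the 2.4 mm shell width (3 × 0.8), so it's in the infill interior.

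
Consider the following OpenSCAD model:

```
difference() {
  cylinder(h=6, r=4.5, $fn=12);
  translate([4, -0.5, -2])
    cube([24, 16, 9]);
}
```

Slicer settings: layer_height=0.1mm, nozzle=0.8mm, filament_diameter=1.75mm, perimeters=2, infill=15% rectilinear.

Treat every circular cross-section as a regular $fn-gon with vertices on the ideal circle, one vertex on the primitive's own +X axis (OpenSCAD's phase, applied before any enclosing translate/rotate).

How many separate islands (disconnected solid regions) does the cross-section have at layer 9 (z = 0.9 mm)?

1

At z = 0.9 mm: the cylinder: section is a regular 12-gon, circumradius r=4.5; the cube at (4, -0.5) (footprint 24×16) is included at this height; Taking the first minus the rest: starting from the r=4.5 cylinder, the 24×16 cube at (4, -0.5) partially overlaps it — only the 0.68 mm² overlap (of its 384.00 mm²) is removed, clipping the outline — 1 connected region. Overall, the cross-section is a single solid region. Island count = 1.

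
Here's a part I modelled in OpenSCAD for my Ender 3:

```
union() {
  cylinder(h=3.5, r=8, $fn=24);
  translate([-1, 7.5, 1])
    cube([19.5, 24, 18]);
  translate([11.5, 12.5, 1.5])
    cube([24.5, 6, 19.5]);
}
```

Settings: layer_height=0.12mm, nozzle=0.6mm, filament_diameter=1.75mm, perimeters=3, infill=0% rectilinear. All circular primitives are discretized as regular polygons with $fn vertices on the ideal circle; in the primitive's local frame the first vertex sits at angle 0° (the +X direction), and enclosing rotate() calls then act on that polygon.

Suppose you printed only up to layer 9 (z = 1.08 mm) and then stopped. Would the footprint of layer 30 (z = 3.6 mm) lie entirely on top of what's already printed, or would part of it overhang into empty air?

part overhangs

Compare the two slices. At z = 1.08: the r=8 cylinder contributes a regular 24-gon of circumradius 8 (area = (24/2)·8.000²·sin(360°/24) = 198.77 mm²); the cube at (-1, 7.5) (footprint 19.5×24) is included at this height (area 468.00 mm²); the cube at (11.5, 12.5) does not reach this height (z outside [1.5, 21]); Combining (union): the regions partially overlap — summed areas 666.77 mm² minus the doubly-counted overlap 1.25 mm² gives 665.52 mm² — area = 665.52 mm². At z = 3.6: the cylinder is not intersected at this z (z outside [0, 3.5]); the cube at (-1, 7.5) (footprint 19.5×24) is included at this height (area 468.00 mm²); the cube at (11.5, 12.5) is present — its section is the full 24.5×6 rectangle (area 147.00 mm²); Merging all regions: the regions partially overlap — summed areas 615.00 mm² minus the doubly-counted overlap 42.00 mm² gives 573.00 mm² — area = 573.00 mm². Checking containment: at z = 3.6 the cross-section extends beyond the z = 1.08 cross-section by about 105.00 mm².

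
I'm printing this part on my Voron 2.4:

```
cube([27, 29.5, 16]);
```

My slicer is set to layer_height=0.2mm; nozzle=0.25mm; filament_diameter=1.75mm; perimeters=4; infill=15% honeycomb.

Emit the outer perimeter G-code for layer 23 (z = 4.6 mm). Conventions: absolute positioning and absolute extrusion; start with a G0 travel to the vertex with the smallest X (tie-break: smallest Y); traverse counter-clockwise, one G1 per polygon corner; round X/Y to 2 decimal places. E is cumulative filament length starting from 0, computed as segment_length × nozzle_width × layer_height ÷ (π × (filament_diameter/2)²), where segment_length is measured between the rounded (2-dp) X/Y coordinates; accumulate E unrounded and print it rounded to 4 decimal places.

At z = 4.6 mm: the 27×29.5 cube contributes its full rectangle. The outline is a single polygon with 4 vertices. Extrusion per mm of travel: 0.25 × 0.2 / (π × 0.875²) = 0.020788. Accumulating E over each segment gives final E = 2.3490.

G0 X0.00 Y0.00 Z4.60
G1 X27.00 Y0.00 E0.5613
G1 X27.00 Y29.50 E1.1745
G1 X0.00 Y29.50 E1.7358
G1 X0.00 Y0.00 E2.3490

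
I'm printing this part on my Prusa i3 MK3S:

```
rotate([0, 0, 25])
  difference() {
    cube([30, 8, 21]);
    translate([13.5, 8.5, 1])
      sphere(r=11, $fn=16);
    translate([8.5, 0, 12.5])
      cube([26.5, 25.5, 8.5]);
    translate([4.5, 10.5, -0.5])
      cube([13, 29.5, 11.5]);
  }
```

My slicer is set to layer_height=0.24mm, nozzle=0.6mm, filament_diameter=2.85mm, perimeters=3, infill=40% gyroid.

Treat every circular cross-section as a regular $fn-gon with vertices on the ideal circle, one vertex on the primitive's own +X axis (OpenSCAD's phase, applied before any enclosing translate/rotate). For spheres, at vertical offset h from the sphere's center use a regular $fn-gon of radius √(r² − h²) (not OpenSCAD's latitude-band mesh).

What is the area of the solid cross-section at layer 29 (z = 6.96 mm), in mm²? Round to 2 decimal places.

121.14 mm²

At z = 6.96 mm: the 30×8 cube contributes its full rectangle (area 240.00 mm²); the r=11 sphere at (13.5, 8.5) contributes a regular 16-gon of circumradius √(11²−5.96²) = 9.245 (area = (16/2)·9.245²·sin(360°/16) = 261.69 mm²); the cube at (8.5, 0) is not intersected at this z (z outside [12.5, 21]); the 13×29.5 cube at (4.5, 10.5) contributes its full rectangle (area 383.50 mm²); Taking the first minus the rest: starting from the 30×8 cube (240.00 mm²), the r=11 sphere at (13.5, 8.5) partially overlaps it — only the 118.86 mm² overlap (of its 261.69 mm²) is removed, clipping the outline; the 13×29.5 cube at (4.5, 10.5) misses the remaining region (no effect) — area = 121.14 mm²; (rotated 25° about Z; rotation is an isometry so areas/perimeters/island counts are preserved). Overall, the cross-section has 2 separate islands. Net area = 121.14 mm².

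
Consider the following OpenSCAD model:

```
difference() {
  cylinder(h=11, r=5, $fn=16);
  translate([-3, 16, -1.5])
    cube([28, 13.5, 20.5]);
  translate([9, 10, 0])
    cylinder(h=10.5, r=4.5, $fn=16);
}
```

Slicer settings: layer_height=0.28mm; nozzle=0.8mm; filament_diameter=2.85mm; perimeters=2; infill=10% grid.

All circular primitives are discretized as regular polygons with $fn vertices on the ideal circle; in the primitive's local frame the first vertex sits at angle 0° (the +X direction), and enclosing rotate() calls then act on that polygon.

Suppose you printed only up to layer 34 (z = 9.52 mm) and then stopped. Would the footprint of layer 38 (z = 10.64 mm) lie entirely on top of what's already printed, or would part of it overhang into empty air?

Compare the two slices. At z = 9.52: the r=5 cylinder contributes a regular 16-gon of circumradius 5 (area = (16/2)·5.000²·sin(360°/16) = 76.54 mm²); the cube at (-3, 16) is present — its section is the full 28×13.5 rectangle (area 378.00 mm²); the cylinder at (9, 10): section is a regular 16-gon, circumradius r=4.5 (area = (16/2)·4.500²·sin(360°/16) = 61.99 mm²); After the difference (first − rest): starting from the r=5 cylinder (76.54 mm²), the 28×13.5 cube at (-3, 16) misses the remaining region (no effect); the r=4.5 cylinder at (9, 10) misses the remaining region (no effect) — area = 76.54 mm². At z = 10.64: the cylinder: section is a regular 16-gon, circumradius r=5 (area = (16/2)·5.000²·sin(360°/16) = 76.54 mm²); the 28×13.5 cube at (-3, 16) contributes its full rectangle (area 378.00 mm²); the cylinder at (9, 10) does not reach this height (z outside [0, 10.5]); After the difference (first − rest): starting from the r=5 cylinder (76.54 mm²), the 28×13.5 cube at (-3, 16) misses the remaining region (no effect) — area = 76.54 mm². Checking containment: the cross-section at z = 10.64 is a subset of the cross-section at z = 9.52.

entirely on top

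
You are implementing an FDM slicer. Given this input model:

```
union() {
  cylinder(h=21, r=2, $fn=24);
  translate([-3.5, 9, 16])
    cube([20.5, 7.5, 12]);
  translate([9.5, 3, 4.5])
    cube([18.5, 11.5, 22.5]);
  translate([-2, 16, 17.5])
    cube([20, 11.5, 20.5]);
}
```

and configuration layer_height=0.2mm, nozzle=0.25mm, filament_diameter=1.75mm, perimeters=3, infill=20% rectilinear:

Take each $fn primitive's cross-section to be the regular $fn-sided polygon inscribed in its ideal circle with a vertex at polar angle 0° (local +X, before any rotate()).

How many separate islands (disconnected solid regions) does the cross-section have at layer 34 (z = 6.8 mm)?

At z = 6.8 mm: the r=2 cylinder gives a regular 24-gon of circumradius 2 (constant along its height); the cube at (-3.5, 9) does not reach this height (z outside [16, 28]); the 18.5×11.5 cube at (9.5, 3) contributes its full rectangle; the cube at (-2, 16) does not reach this height (z outside [17.5, 38]); Merging all regions: the 2 present regions are separate (no shared area or edge), so areas and boundary lengths simply add and each stays a separate island — 2 connected regions. Overall, the cross-section has 2 separate islands. Island count = 2.

2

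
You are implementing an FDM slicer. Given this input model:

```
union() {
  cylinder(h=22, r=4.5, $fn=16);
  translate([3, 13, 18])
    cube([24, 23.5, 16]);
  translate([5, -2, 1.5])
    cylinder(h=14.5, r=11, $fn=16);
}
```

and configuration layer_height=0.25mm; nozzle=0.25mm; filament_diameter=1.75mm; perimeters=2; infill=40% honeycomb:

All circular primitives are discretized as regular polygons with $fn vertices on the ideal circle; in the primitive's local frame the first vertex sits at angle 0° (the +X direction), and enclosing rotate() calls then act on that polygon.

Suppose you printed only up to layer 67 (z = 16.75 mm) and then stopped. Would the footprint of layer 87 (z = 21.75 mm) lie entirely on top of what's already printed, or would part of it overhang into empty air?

part overhangs

Compare the two slices. At z = 16.75: the r=4.5 cylinder contributes a regular 16-gon of circumradius 4.5 (area = (16/2)·4.500²·sin(360°/16) = 61.99 mm²); the cube at (3, 13) is not intersected at this z (z outside [18, 34]); the cylinder at (5, -2) is absent (z outside [1.5, 16]); Combining (union): only the r=4.5 cylinder is present, so the union is just that shape — area = 61.99 mm². At z = 21.75: the cylinder: section is a regular 16-gon, circumradius r=4.5 (area = (16/2)·4.500²·sin(360°/16) = 61.99 mm²); the 24×23.5 cube at (3, 13) contributes its full rectangle (area 564.00 mm²); the cylinder at (5, -2) is absent (z outside [1.5, 16]); Combining (union): the 2 present regions are separate (no shared area or edge), so areas and boundary lengths simply add and each stays a separate island — area = 625.99 mm². Checking containment: at z = 21.75 the cross-section extends beyond the z = 16.75 cross-section by about 564.00 mm².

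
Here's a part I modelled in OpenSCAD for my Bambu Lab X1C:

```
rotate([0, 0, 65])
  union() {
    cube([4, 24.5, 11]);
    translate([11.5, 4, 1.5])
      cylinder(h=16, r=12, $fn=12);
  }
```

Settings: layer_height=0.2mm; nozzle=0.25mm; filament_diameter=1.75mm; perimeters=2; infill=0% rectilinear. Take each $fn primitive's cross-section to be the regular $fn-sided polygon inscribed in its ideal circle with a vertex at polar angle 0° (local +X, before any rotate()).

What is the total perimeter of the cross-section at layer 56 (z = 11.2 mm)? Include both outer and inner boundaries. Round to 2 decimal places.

At z = 11.2 mm: the cube is absent (z outside [0, 11]); the r=12 cylinder at (11.5, 4) contributes a regular 12-gon of circumradius 12 (perimeter = 2·12·12.000·sin(180°/12) = 74.54 mm); Merging all regions: only the r=12 cylinder at (11.5, 4) is present, so the union is just that shape — boundary = 74.54 mm; (rotated 65° about Z; rotation is an isometry so areas/perimeters/island counts are preserved). Overall, the cross-section is a single solid region. Total boundary length (outer) = 74.54 mm.

74.54 mm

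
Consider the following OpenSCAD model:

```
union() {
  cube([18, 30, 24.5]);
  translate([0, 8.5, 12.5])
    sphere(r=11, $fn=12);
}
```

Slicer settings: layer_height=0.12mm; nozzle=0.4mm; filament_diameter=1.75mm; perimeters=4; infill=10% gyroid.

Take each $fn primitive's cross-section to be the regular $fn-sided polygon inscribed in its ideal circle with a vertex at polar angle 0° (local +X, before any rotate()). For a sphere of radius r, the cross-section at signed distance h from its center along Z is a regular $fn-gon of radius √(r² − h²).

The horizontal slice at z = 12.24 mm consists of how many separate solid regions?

At z = 12.24 mm: the 18×30 cube contributes its full rectangle; the sphere at (0, 8.5): section is a regular 12-gon, circumradius = √(r²−h²) = √(11²−0.26²) = 10.997; Merging all regions: the regions partially overlap (shared area 171.20 mm²), so overlapping operands fuse into one piece — 1 connected region. The result has 1 disconnected region.

1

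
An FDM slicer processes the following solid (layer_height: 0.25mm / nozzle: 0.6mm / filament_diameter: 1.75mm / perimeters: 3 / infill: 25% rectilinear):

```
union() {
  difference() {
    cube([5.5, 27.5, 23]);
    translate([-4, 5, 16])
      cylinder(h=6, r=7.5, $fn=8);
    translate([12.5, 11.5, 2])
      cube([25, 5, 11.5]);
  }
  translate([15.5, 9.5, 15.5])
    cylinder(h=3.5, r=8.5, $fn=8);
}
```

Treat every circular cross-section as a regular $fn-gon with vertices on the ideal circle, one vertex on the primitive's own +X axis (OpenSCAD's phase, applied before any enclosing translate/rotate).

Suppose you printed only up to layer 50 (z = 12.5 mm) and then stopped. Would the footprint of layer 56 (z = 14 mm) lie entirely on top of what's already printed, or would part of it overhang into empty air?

entirely on top

Compare the two slices. At z = 12.5: the cube (footprint 5.5×27.5) is included at this height (area 151.25 mm²); the cylinder at (-4, 5) is absent (z outside [16, 22]); the cube at (12.5, 11.5) (footprint 25×5) is included at this height (area 125.00 mm²); Taking the first minus the rest: starting from the 5.5×27.5 cube (151.25 mm²), the 25×5 cube at (12.5, 11.5) misses the remaining region (no effect) — area = 151.25 mm²; the cylinder at (15.5, 9.5) does not reach this height (z outside [15.5, 19]); Combining (union): only that combined region is present, so the union is just that shape — area = 151.25 mm². At z = 14: the cube is present — its section is the full 5.5×27.5 rectangle (area 151.25 mm²); the cylinder at (-4, 5) is not intersected at this z (z outside [16, 22]); the cube at (12.5, 11.5) is absent (z outside [2, 13.5]); Taking the first minus the rest: none of the subtracted shapes is present at this height, so the 5.5×27.5 cube is unchanged — area = 151.25 mm²; the cylinder at (15.5, 9.5) does not reach this height (z outside [15.5, 19]); Merging all regions: only that combined region is present, so the union is just that shape — area = 151.25 mm². Checking containment: the cross-section at z = 14 is a subset of the cross-section at z = 12.5.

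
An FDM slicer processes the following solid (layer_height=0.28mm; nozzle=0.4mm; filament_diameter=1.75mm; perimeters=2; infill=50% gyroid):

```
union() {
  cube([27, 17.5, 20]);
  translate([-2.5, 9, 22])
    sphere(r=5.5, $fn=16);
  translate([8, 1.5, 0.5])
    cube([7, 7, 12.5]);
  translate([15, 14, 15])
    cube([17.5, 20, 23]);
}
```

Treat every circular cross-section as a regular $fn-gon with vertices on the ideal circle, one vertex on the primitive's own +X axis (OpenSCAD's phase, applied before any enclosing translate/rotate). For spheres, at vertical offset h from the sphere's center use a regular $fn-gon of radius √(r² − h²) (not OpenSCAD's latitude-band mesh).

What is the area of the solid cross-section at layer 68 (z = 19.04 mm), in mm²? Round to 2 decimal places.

835.08 mm²

At z = 19.04 mm: the 27×17.5 cube contributes its full rectangle (area 472.50 mm²); the sphere at (-2.5, 9): section is a regular 16-gon, circumradius = √(r²−h²) = √(5.5²−2.96²) = 4.636 (area = (16/2)·4.636²·sin(360°/16) = 65.79 mm²); the cube at (8, 1.5) does not reach this height (z outside [0.5, 13]); the cube at (15, 14) (footprint 17.5×20) is included at this height (area 350.00 mm²); Merging all regions: the regions partially overlap — summed areas 888.29 mm² minus the doubly-counted overlap 53.21 mm² gives 835.08 mm² — area = 835.08 mm². Overall, the cross-section is a single solid region. Net area = 835.08 mm².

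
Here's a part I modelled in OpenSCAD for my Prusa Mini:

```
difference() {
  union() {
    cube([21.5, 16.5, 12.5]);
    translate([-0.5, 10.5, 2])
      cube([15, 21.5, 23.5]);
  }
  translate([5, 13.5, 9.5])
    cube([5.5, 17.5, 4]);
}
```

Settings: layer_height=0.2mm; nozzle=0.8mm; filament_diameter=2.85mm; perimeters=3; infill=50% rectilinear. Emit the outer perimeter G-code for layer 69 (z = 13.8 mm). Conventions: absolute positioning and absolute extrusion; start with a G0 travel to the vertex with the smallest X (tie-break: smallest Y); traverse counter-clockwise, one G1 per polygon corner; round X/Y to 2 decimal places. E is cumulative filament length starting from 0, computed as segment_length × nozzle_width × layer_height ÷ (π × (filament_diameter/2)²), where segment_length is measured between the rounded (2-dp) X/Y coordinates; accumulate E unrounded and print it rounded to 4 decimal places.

G0 X-0.50 Y10.50 Z13.80
G1 X14.50 Y10.50 E0.3762
G1 X14.50 Y32.00 E0.9154
G1 X-0.50 Y32.00 E1.2917
G1 X-0.50 Y10.50 E1.8309

At z = 13.8 mm: the cube does not reach this height (z outside [0, 12.5]); the cube at (-0.5, 10.5) is present — its section is the full 15×21.5 rectangle; Merging all regions: only the 15×21.5 cube at (-0.5, 10.5) is present, so the union is just that shape — 1 connected region; the cube at (5, 13.5) is not intersected at this z (z outside [9.5, 13.5]); Taking the first minus the rest: none of the subtracted shapes is present at this height, so the result so far is unchanged — 1 connected region. The outline is a single polygon with 4 vertices. Extrusion per mm of travel: 0.8 × 0.2 / (π × 1.425²) = 0.025081. Accumulating E over each segment gives final E = 1.8309.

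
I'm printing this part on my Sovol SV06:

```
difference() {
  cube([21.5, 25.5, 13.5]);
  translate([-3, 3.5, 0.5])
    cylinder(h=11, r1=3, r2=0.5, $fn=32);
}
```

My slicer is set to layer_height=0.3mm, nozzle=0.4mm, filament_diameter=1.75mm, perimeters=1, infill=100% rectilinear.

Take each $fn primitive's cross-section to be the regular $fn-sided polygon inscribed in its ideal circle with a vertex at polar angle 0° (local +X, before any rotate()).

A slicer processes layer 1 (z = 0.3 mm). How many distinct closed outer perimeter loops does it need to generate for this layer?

1

At z = 0.3 mm: the cube is present — its section is the full 21.5×25.5 rectangle; the cone at (-3, 3.5) does not reach this height (z outside [0.5, 11.5]); After the difference (first − rest): none of the subtracted shapes is present at this height, so the 21.5×25.5 cube is unchanged — 1 connected region. The result has 1 disconnected region.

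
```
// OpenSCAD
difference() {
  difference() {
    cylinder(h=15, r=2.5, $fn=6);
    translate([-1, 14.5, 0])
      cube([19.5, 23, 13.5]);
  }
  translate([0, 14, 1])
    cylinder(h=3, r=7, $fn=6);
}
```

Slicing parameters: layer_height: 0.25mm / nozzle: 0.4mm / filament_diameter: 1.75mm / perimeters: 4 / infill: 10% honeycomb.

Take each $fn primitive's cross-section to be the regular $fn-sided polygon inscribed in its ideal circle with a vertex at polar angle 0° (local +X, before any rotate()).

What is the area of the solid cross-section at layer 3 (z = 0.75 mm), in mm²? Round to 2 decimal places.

16.24 mm²

At z = 0.75 mm: the r=2.5 cylinder contributes a regular 6-gon of circumradius 2.5 (area = (6/2)·2.500²·sin(360°/6) = 16.24 mm²); the 19.5×23 cube at (-1, 14.5) contributes its full rectangle (area 448.50 mm²); Subtracting the remaining from the first: starting from the r=2.5 cylinder (16.24 mm²), the 19.5×23 cube at (-1, 14.5) misses the remaining region (no effect) — area = 16.24 mm²; the cylinder at (0, 14) is absent (z outside [1, 4]); After the difference (first − rest): none of the subtracted shapes is present at this height, so that combined region is unchanged — area = 16.24 mm². Overall, the cross-section is a single solid region. Net area = 16.24 mm².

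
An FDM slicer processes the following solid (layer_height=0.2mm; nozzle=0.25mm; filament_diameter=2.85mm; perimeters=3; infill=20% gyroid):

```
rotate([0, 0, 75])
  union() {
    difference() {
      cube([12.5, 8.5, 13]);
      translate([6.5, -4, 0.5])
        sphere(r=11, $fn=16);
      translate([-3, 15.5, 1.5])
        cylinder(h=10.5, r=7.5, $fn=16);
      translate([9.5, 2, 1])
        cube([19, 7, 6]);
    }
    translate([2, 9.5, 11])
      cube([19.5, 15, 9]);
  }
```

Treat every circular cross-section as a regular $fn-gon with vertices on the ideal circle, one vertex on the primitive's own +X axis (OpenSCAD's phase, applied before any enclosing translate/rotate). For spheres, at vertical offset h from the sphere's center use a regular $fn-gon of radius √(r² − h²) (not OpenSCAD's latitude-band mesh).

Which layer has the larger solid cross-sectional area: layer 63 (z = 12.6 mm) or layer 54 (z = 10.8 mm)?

Layer 63 (z = 12.6): the 12.5×8.5 cube contributes its full rectangle (area 106.25 mm²); the sphere at (6.5, -4) does not reach this height (|z−center|=12.100 > r=11); the cylinder at (-3, 15.5) is absent (z outside [1.5, 12]); the cube at (9.5, 2) is absent (z outside [1, 7]); Subtracting the remaining from the first: none of the subtracted shapes is present at this height, so the 12.5×8.5 cube is unchanged — area = 106.25 mm²; the cube at (2, 9.5) is present — its section is the full 19.5×15 rectangle (area 292.50 mm²); Combining (union): the 2 present regions are separate (no shared area or edge), so areas and boundary lengths simply add and each stays a separate island — area = 398.75 mm²; (rotated 75° about Z; rotation is an isometry so areas/perimeters/island counts are preserved). So its area = 398.75 mm². Layer 54 (z = 10.8): the 12.5×8.5 cube contributes its full rectangle (area 106.25 mm²); the r=11 sphere at (6.5, -4) slices to a regular 16-gon of circumradius 3.861 (√(r²−h²) with h=10.3 from center) (area = (16/2)·3.861²·sin(360°/16) = 45.65 mm²); the r=7.5 cylinder at (-3, 15.5) contributes a regular 16-gon of circumradius 7.5 (area = (16/2)·7.500²·sin(360°/16) = 172.21 mm²); the cube at (9.5, 2) is absent (z outside [1, 7]); After the difference (first − rest): starting from the 12.5×8.5 cube (106.25 mm²), the r=11 sphere at (6.5, -4) misses the remaining region (no effect); the r=7.5 cylinder at (-3, 15.5) misses the remaining region (no effect) — area = 106.25 mm²; the cube at (2, 9.5) does not reach this height (z outside [11, 20]); Combining (union): only the result so far is present, so the union is just that shape — area = 106.25 mm²; (rotated 75° about Z; rotation is an isometry so areas/perimeters/island counts are preserved). So its area = 106.25 mm². Layer 63 is larger (398.75 vs 106.25 mm²).

layer 63 (z = 12.6 mm)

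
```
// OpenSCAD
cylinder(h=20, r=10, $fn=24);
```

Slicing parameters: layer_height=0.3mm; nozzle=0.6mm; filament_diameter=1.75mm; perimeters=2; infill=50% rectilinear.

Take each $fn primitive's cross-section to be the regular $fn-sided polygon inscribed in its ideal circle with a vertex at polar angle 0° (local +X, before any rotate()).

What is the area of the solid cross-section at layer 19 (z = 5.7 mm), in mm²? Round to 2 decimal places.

At z = 5.7 mm: the r=10 cylinder gives a regular 24-gon of circumradius 10 (constant along its height) (area = (24/2)·10.000²·sin(360°/24) = 310.58 mm²). Overall, the cross-section is a single solid region. Net area = 310.58 mm².

310.58 mm²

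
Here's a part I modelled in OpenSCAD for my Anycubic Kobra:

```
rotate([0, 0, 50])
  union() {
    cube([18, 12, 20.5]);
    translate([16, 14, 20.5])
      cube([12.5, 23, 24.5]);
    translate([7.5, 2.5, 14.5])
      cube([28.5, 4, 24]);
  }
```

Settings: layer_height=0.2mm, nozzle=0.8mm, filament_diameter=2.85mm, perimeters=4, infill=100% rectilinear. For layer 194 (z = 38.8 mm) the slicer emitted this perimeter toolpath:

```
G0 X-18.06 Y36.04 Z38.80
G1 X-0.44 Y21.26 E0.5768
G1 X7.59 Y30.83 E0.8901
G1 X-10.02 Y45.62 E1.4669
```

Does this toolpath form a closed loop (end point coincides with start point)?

Start point (G0): (-18.06, 36.04). End point (last G1): the path does not return to the start — open.

no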